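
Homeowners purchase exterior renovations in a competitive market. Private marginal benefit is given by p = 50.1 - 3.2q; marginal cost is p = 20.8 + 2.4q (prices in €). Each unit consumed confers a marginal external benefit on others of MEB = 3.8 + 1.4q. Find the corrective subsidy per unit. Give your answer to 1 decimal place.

subsidy = €14.8 per unit

Social marginal benefit = demand + MEB = 53.9 - 1.8q.
Set SMB = MC: 53.9 - 1.8q = 20.8 + 2.4q → q* = 7.8810.
The Pigouvian subsidy equals MEB at q*: 3.8 + 1.4×7.8810 = 14.8334.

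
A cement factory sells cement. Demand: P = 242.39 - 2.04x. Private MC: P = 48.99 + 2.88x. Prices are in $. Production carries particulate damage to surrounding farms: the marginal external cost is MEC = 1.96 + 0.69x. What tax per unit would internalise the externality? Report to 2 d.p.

Social marginal cost = private MC + MEC = 50.95 + 3.57x.
Set SMC = demand: 50.95 + 3.57x = 242.39 - 2.04x → x* = 34.1248.
The Pigouvian tax equals MEC at x*: 1.96 + 0.69×34.1248 = 25.5061.

tax = $25.51 per unit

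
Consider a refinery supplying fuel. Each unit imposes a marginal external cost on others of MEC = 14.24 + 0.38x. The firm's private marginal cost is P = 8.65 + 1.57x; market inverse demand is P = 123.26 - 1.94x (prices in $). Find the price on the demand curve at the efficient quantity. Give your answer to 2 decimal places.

P = $73.20

Social marginal cost = private MC + MEC = 22.89 + 1.95x.
Set SMC = demand: 22.89 + 1.95x = 123.26 - 1.94x → x* = 25.8021.
Consumer price on the demand curve at x*: 123.26 − 1.94×25.8021 = 73.2039.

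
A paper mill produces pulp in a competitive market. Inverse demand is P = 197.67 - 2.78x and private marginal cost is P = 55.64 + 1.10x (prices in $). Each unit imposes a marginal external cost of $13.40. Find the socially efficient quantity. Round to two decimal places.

Social marginal cost = private MC + MEC = 69.04 + 1.10x.
Set SMC = demand: 69.04 + 1.10x = 197.67 - 2.78x → x* = 33.1521.

x* = 33.15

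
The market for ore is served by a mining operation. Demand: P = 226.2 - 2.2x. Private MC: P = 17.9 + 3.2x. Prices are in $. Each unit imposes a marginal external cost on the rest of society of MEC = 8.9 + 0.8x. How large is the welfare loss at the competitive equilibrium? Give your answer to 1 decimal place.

DWL = $127.5

Market equilibrium (private): 17.9 + 3.2x = 226.2 - 2.2x → x_m = 38.5741.
Social marginal cost = private MC + MEC = 26.8 + 4.0x.
Set SMC = demand: 26.8 + 4.0x = 226.2 - 2.2x → x* = 32.1613.
Height of the DWL triangle at x_m is SMC(x_m) − demand(x_m) = MEC(x_m) = 39.7593.
DWL = ½ × 6.4128 × 39.7593 = 127.4842.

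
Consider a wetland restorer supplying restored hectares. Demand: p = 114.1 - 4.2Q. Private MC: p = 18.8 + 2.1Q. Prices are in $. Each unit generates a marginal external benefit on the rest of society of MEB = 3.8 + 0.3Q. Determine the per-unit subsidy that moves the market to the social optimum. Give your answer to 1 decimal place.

subsidy = $8.8 per unit

Social marginal cost = private MC − MEB = 15.0 + 1.8Q.
Set SMC = demand: 15.0 + 1.8Q = 114.1 - 4.2Q → Q* = 16.5167.
The Pigouvian subsidy equals MEB at Q*: 3.8 + 0.3×16.5167 = 8.7550.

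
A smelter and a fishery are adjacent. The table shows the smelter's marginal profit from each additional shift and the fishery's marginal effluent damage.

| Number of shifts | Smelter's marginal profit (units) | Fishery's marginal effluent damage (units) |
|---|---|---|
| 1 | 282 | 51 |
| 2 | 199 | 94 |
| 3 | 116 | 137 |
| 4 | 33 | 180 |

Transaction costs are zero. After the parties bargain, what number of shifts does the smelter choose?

2

Bargaining reaches the level where marginal profit last exceeds marginal effluent damage.
That holds through level 2 (199 ≥ 94) but not at 3 (116 < 137).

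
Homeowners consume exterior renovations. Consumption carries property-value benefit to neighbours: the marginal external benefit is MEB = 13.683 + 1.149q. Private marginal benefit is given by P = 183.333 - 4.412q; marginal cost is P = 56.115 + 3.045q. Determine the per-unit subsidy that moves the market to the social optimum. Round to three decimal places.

Social marginal benefit = demand + MEB = 197.016 - 3.263q.
Set SMB = MC: 197.016 - 3.263q = 56.115 + 3.045q → q* = 22.3369.
The Pigouvian subsidy equals MEB at q*: 13.683 + 1.149×22.3369 = 39.3481.

subsidy = 39.348 per unit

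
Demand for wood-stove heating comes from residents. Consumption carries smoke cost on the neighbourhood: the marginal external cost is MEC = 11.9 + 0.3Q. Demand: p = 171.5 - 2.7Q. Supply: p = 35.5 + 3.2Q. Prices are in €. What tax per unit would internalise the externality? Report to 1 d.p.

tax = €17.9 per unit

Social marginal benefit = demand − MEC = 159.6 - 3.0Q.
Set SMB = MC: 159.6 - 3.0Q = 35.5 + 3.2Q → Q* = 20.0161.
The Pigouvian tax equals MEC at Q*: 11.9 + 0.3×20.0161 = 17.9048.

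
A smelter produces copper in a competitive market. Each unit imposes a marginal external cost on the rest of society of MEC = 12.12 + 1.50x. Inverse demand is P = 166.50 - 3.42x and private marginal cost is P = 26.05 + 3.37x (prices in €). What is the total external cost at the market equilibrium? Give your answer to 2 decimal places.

Market equilibrium (private): 26.05 + 3.37x = 166.50 - 3.42x → x_m = 20.6848.
Total external cost = ∫₀^{x_m} (12.12 + 1.50x) dx = 12.12×20.6848 + ½×1.50×20.6848² = 571.5955.

€571.60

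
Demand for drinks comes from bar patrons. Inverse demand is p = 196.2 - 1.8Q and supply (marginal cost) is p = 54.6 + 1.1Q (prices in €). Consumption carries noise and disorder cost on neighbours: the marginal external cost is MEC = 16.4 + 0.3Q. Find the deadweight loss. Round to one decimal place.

DWL = €150.6

Market equilibrium (private): 54.6 + 1.1Q = 196.2 - 1.8Q → Q_m = 48.8276.
Social marginal benefit = demand − MEC = 179.8 - 2.1Q.
Set SMB = MC: 179.8 - 2.1Q = 54.6 + 1.1Q → Q* = 39.1250.
Between Q* and Q_m the wedge MC − SMB runs linearly from 0 to MEC(Q_m), so the loss is a triangle.
DWL = ½ × 9.7026 × 31.0483 = 150.6246.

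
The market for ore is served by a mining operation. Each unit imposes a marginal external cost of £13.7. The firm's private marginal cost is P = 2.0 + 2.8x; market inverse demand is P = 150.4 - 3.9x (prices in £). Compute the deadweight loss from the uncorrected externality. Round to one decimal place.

DWL = £14.0

Market equilibrium (private): 2.0 + 2.8x = 150.4 - 3.9x → x_m = 22.1493.
Social marginal cost = private MC + MEC = 15.7 + 2.8x.
Set SMC = demand: 15.7 + 2.8x = 150.4 - 3.9x → x* = 20.1045.
The loss is the area between SMC and demand from x* to x_m; with linear curves that's a triangle of height MEC(x_m).
DWL = ½ × 2.0448 × 13.7000 = 14.0069.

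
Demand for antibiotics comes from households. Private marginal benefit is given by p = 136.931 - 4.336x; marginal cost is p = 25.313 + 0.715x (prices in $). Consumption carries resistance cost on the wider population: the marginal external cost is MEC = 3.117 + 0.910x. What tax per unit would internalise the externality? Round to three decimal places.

tax = $19.681 per unit

Social marginal benefit = demand − MEC = 133.814 - 5.246x.
Set SMB = MC: 133.814 - 5.246x = 25.313 + 0.715x → x* = 18.2018.
The Pigouvian tax equals MEC at x*: 3.117 + 0.910×18.2018 = 19.6806.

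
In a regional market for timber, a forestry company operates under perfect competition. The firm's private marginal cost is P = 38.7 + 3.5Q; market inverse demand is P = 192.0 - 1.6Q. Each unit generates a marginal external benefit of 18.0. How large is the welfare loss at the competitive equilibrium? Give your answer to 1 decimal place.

Market equilibrium (private): 38.7 + 3.5Q = 192.0 - 1.6Q → Q_m = 30.0588.
Social marginal cost = private MC − MEB = 20.7 + 3.5Q.
Set SMC = demand: 20.7 + 3.5Q = 192.0 - 1.6Q → Q* = 33.5882.
The loss is the area between SMC and demand from Q* to Q_m; with linear curves that's a triangle of height MEB(Q_m).
DWL = ½ × 3.5294 × 18.0000 = 31.7646.

DWL = 31.8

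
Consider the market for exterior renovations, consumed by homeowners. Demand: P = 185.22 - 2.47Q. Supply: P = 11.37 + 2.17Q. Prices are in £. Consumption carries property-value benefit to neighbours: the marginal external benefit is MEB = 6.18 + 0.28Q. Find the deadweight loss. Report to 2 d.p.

Market equilibrium (private): 11.37 + 2.17Q = 185.22 - 2.47Q → Q_m = 37.4677.
Social marginal benefit = demand + MEB = 191.40 - 2.19Q.
Set SMB = MC: 191.40 - 2.19Q = 11.37 + 2.17Q → Q* = 41.2913.
Between Q* and Q_m the wedge SMB − MC runs linearly from 0 to MEB(Q_m), so the loss is a triangle.
DWL = ½ × 3.8236 × 16.6709 = 31.8714.

DWL = £31.87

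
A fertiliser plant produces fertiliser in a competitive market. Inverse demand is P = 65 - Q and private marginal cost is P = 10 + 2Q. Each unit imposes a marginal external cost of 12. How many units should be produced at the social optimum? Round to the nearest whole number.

Q* = 14

Social marginal cost = private MC + MEC = 22 + 2Q.
Set SMC = demand: 22 + 2Q = 65 - Q → Q* = 14.3333.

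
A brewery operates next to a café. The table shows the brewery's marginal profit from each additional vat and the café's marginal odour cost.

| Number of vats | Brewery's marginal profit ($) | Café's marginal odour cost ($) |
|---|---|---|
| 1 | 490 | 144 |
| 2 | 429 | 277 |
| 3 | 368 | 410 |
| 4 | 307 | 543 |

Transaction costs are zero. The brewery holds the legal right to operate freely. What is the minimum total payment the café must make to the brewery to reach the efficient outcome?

Left alone the brewery would choose level 4 (marginal profit stays positive).
Efficient level: k* = 2 (marginal profit ≥ marginal odour cost through 2).
The café must at least cover the brewery's forgone profit from cutting 4→2: 368 + 307 = 675.

$675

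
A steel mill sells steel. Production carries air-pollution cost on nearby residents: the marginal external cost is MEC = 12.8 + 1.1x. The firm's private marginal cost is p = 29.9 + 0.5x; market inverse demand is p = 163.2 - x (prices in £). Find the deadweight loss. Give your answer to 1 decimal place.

DWL = £2350.4

Market equilibrium (private): 29.9 + 0.5x = 163.2 - x → x_m = 88.8667.
Social marginal cost = private MC + MEC = 42.7 + 1.6x.
Set SMC = demand: 42.7 + 1.6x = 163.2 - x → x* = 46.3462.
Height of the DWL triangle at x_m is SMC(x_m) − demand(x_m) = MEC(x_m) = 110.5533.
DWL = ½ × 42.5205 × 110.5533 = 2350.3908.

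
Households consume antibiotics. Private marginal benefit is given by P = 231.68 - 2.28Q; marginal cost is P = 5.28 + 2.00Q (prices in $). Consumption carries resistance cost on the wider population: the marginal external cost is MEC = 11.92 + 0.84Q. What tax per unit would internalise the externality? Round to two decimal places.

tax = $47.11 per unit

Social marginal benefit = demand − MEC = 219.76 - 3.12Q.
Set SMB = MC: 219.76 - 3.12Q = 5.28 + 2.00Q → Q* = 41.8906.
The Pigouvian tax equals MEC at Q*: 11.92 + 0.84×41.8906 = 47.1081.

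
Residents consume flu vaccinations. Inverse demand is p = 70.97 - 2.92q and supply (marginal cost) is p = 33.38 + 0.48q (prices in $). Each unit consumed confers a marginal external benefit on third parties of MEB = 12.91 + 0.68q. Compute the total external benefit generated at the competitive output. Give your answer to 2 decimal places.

$184.29

Market equilibrium (private): 33.38 + 0.48q = 70.97 - 2.92q → q_m = 11.0559.
Total external benefit = ∫₀^{q_m} (12.91 + 0.68q) dq = 12.91×11.0559 + ½×0.68×11.0559² = 184.2909.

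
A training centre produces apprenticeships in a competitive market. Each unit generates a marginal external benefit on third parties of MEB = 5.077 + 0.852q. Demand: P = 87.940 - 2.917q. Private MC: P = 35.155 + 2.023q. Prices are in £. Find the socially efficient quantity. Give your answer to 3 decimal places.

Social marginal cost = private MC − MEB = 30.078 + 1.171q.
Set SMC = demand: 30.078 + 1.171q = 87.940 - 2.917q → q* = 14.1541.

q* = 14.154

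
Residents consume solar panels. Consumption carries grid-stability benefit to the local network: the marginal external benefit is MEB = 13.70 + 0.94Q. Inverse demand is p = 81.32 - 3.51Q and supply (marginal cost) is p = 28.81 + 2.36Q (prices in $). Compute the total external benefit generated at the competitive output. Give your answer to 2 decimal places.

Market equilibrium (private): 28.81 + 2.36Q = 81.32 - 3.51Q → Q_m = 8.9455.
Total external benefit = ∫₀^{Q_m} (13.70 + 0.94Q) dQ = 13.70×8.9455 + ½×0.94×8.9455² = 160.1637.

$160.16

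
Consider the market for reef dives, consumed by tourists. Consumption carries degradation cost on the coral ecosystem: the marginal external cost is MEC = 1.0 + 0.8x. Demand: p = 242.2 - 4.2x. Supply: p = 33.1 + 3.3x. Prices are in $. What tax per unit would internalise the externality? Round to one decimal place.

Social marginal benefit = demand − MEC = 241.2 - 5.0x.
Set SMB = MC: 241.2 - 5.0x = 33.1 + 3.3x → x* = 25.0723.
The Pigouvian tax equals MEC at x*: 1.0 + 0.8×25.0723 = 21.0578.

tax = $21.1 per unit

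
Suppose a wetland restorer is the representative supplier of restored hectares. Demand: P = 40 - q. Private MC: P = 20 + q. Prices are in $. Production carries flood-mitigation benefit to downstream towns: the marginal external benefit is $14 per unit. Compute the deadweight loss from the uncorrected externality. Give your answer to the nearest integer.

DWL = $49

Market equilibrium (private): 20 + q = 40 - q → q_m = 10.0000.
Social marginal cost = private MC − MEB = 6 + q.
Set SMC = demand: 6 + q = 40 - q → q* = 17.0000.
Height of the DWL triangle at q_m is demand(q_m) − SMC(q_m) = MEB(q_m) = 14.0000.
DWL = ½ × 7.0000 × 14.0000 = 49.0000.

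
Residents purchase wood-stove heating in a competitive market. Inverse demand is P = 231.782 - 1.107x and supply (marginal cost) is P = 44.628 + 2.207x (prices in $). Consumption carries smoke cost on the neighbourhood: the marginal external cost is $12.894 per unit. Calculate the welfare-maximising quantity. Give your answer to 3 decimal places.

x* = 52.583

Social marginal benefit = demand − MEC = 218.888 - 1.107x.
Set SMB = MC: 218.888 - 1.107x = 44.628 + 2.207x → x* = 52.5830.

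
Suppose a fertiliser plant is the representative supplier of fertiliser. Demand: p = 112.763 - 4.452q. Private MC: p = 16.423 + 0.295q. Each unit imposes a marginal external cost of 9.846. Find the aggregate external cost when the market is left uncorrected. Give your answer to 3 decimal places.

Market equilibrium (private): 16.423 + 0.295q = 112.763 - 4.452q → q_m = 20.2949.
Total external cost = MEC × q_m = 9.846 × 20.2949 = 199.8236.

199.824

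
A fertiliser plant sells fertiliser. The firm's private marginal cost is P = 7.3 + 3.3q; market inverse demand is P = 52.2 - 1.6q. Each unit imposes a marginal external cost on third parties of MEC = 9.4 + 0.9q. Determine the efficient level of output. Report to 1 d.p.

q* = 6.1

Social marginal cost = private MC + MEC = 16.7 + 4.2q.
Set SMC = demand: 16.7 + 4.2q = 52.2 - 1.6q → q* = 6.1207.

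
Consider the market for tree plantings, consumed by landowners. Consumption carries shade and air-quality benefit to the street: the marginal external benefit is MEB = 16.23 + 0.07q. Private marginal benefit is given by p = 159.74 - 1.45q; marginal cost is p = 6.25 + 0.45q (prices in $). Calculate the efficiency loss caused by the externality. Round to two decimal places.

Market equilibrium (private): 6.25 + 0.45q = 159.74 - 1.45q → q_m = 80.7842.
Social marginal benefit = demand + MEB = 175.97 - 1.38q.
Set SMB = MC: 175.97 - 1.38q = 6.25 + 0.45q → q* = 92.7432.
The welfare-loss triangle has base |q_m − q*| and height MEB(q_m) (the vertical gap between SMB and MC is zero at q* and MEB at q_m).
DWL = ½ × 11.9590 × 21.8849 = 130.8608.

DWL = $130.86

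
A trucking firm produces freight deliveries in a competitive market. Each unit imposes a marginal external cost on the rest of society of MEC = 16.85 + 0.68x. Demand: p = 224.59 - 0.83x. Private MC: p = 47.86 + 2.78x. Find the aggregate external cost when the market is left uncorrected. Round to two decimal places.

Market equilibrium (private): 47.86 + 2.78x = 224.59 - 0.83x → x_m = 48.9557.
Total external cost = ∫₀^{x_m} (16.85 + 0.68x) dx = 16.85×48.9557 + ½×0.68×48.9557² = 1639.7681.

1639.77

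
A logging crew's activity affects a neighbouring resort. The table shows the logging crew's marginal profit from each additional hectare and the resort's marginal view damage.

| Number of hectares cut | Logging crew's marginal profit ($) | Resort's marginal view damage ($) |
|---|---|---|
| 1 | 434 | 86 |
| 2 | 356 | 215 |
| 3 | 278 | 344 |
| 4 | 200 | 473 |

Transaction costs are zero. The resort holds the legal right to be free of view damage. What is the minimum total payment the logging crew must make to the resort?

$301

Efficient level: marginal profit ≥ marginal view damage through level 2, so k* = 2.
With the resort holding the right, the logging crew must at least compensate total damage at k*: 86 + 215 = 301.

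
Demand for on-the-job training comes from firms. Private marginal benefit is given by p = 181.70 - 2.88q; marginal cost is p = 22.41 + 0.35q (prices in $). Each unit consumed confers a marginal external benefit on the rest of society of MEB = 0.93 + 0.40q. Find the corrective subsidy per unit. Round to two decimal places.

subsidy = $23.58 per unit

Social marginal benefit = demand + MEB = 182.63 - 2.48q.
Set SMB = MC: 182.63 - 2.48q = 22.41 + 0.35q → q* = 56.6148.
The Pigouvian subsidy equals MEB at q*: 0.93 + 0.40×56.6148 = 23.5759.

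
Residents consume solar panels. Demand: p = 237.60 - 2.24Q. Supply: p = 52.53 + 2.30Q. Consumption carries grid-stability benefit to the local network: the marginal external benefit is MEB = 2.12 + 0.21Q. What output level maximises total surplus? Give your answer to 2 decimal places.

Q* = 43.23

Social marginal benefit = demand + MEB = 239.72 - 2.03Q.
Set SMB = MC: 239.72 - 2.03Q = 52.53 + 2.30Q → Q* = 43.2309.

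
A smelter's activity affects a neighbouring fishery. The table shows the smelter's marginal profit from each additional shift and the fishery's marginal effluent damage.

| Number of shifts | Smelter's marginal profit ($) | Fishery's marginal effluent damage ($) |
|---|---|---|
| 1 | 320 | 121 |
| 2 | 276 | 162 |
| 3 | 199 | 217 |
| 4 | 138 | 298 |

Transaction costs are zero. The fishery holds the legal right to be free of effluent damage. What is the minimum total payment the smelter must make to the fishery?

Efficient level: marginal profit ≥ marginal effluent damage through level 2, so k* = 2.
With the fishery holding the right, the smelter must at least compensate total damage at k*: 121 + 162 = 283.

$283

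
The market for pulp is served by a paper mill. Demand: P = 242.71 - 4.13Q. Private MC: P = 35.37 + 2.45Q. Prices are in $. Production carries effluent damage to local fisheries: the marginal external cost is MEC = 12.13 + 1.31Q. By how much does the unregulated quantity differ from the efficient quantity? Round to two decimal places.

6.77 units

Market equilibrium (private): 35.37 + 2.45Q = 242.71 - 4.13Q → Q_m = 31.5106.
Social marginal cost = private MC + MEC = 47.50 + 3.76Q.
Set SMC = demand: 47.50 + 3.76Q = 242.71 - 4.13Q → Q* = 24.7414.
Gap = |31.5106 − 24.7414| = 6.7692.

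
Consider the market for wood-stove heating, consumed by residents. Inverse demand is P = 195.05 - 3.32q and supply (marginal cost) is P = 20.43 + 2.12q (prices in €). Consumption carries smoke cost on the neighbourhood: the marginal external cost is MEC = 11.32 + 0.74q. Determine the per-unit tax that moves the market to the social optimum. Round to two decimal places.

tax = €30.87 per unit

Social marginal benefit = demand − MEC = 183.73 - 4.06q.
Set SMB = MC: 183.73 - 4.06q = 20.43 + 2.12q → q* = 26.4239.
The Pigouvian tax equals MEC at q*: 11.32 + 0.74×26.4239 = 30.8737.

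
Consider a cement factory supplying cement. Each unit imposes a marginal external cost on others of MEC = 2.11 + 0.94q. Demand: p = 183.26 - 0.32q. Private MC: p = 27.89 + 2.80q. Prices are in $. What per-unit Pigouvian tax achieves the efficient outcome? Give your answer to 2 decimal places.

Social marginal cost = private MC + MEC = 30.00 + 3.74q.
Set SMC = demand: 30.00 + 3.74q = 183.26 - 0.32q → q* = 37.7488.
The Pigouvian tax equals MEC at q*: 2.11 + 0.94×37.7488 = 37.5939.

tax = $37.59 per unit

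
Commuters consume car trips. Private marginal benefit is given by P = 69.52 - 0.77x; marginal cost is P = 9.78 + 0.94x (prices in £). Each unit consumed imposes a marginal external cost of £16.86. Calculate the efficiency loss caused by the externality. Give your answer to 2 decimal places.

Market equilibrium (private): 9.78 + 0.94x = 69.52 - 0.77x → x_m = 34.9357.
Social marginal benefit = demand − MEC = 52.66 - 0.77x.
Set SMB = MC: 52.66 - 0.77x = 9.78 + 0.94x → x* = 25.0760.
Between x* and x_m the wedge MC − SMB runs linearly from 0 to MEC(x_m), so the loss is a triangle.
DWL = ½ × 9.8597 × 16.8600 = 83.1173.

DWL = £83.12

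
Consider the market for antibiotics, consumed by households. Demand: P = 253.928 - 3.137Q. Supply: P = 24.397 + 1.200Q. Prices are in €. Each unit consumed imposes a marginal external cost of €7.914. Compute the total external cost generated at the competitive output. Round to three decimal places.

€418.840

Market equilibrium (private): 24.397 + 1.200Q = 253.928 - 3.137Q → Q_m = 52.9239.
Total external cost = MEC × Q_m = 7.914 × 52.9239 = 418.8397.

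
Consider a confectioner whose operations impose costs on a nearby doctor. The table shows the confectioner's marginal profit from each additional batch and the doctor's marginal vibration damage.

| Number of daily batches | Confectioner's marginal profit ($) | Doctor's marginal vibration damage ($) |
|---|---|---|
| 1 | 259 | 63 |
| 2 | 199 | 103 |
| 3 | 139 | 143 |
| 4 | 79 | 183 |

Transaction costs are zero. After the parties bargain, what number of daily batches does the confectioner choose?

2

Bargaining reaches the level where marginal profit last exceeds marginal vibration damage.
That holds through level 2 (199 ≥ 103) but not at 3 (139 < 143).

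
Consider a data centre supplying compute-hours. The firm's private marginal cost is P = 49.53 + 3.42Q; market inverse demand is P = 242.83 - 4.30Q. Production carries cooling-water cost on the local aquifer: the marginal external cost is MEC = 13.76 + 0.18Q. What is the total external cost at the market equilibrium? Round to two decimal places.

Market equilibrium (private): 49.53 + 3.42Q = 242.83 - 4.30Q → Q_m = 25.0389.
Total external cost = ∫₀^{Q_m} (13.76 + 0.18Q) dQ = 13.76×25.0389 + ½×0.18×25.0389² = 400.9605.

400.96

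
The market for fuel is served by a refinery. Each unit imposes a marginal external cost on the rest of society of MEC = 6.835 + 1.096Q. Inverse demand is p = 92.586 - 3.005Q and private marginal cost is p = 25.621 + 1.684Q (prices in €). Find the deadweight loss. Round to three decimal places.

DWL = €43.706

Market equilibrium (private): 25.621 + 1.684Q = 92.586 - 3.005Q → Q_m = 14.2813.
Social marginal cost = private MC + MEC = 32.456 + 2.780Q.
Set SMC = demand: 32.456 + 2.780Q = 92.586 - 3.005Q → Q* = 10.3941.
Height of the DWL triangle at Q_m is SMC(Q_m) − demand(Q_m) = MEC(Q_m) = 22.4873.
DWL = ½ × 3.8872 × 22.4873 = 43.7063.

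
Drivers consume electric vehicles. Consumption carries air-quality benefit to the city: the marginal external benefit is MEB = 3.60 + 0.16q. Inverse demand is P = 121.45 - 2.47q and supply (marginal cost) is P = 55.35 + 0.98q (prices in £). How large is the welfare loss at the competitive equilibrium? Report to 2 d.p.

Market equilibrium (private): 55.35 + 0.98q = 121.45 - 2.47q → q_m = 19.1594.
Social marginal benefit = demand + MEB = 125.05 - 2.31q.
Set SMB = MC: 125.05 - 2.31q = 55.35 + 0.98q → q* = 21.1854.
The welfare-loss triangle has base |q_m − q*| and height MEB(q_m) (the vertical gap between SMB and MC is zero at q* and MEB at q_m).
DWL = ½ × 2.0260 × 6.6655 = 6.7522.

DWL = £6.75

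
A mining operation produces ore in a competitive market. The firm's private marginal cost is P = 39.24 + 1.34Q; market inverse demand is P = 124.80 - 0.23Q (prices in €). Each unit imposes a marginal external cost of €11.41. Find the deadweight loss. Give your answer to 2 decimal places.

Market equilibrium (private): 39.24 + 1.34Q = 124.80 - 0.23Q → Q_m = 54.4968.
Social marginal cost = private MC + MEC = 50.65 + 1.34Q.
Set SMC = demand: 50.65 + 1.34Q = 124.80 - 0.23Q → Q* = 47.2293.
The welfare-loss triangle has base |Q_m − Q*| and height MEC(Q_m) (the vertical gap between SMC and demand is zero at Q* and MEC at Q_m).
DWL = ½ × 7.2675 × 11.4100 = 41.4611.

DWL = €41.46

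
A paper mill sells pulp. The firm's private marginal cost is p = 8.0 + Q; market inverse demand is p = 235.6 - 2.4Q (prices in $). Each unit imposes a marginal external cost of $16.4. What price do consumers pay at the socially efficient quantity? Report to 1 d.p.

Social marginal cost = private MC + MEC = 24.4 + Q.
Set SMC = demand: 24.4 + Q = 235.6 - 2.4Q → Q* = 62.1176.
Consumer price on the demand curve at Q*: 235.6 − 2.4×62.1176 = 86.5178.

P = $86.5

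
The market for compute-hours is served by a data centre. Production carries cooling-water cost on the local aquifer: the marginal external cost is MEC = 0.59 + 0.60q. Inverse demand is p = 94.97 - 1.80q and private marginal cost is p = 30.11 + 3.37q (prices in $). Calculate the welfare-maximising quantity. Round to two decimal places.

q* = 11.14

Social marginal cost = private MC + MEC = 30.70 + 3.97q.
Set SMC = demand: 30.70 + 3.97q = 94.97 - 1.80q → q* = 11.1386.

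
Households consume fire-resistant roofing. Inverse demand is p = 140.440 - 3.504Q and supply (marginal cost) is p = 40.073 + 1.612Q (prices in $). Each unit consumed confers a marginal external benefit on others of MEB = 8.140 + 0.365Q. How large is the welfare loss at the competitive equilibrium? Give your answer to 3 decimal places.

DWL = $24.638

Market equilibrium (private): 40.073 + 1.612Q = 140.440 - 3.504Q → Q_m = 19.6183.
Social marginal benefit = demand + MEB = 148.580 - 3.139Q.
Set SMB = MC: 148.580 - 3.139Q = 40.073 + 1.612Q → Q* = 22.8388.
The welfare-loss triangle has base |Q_m − Q*| and height MEB(Q_m) (the vertical gap between SMB and MC is zero at Q* and MEB at Q_m).
DWL = ½ × 3.2205 × 15.3007 = 24.6380.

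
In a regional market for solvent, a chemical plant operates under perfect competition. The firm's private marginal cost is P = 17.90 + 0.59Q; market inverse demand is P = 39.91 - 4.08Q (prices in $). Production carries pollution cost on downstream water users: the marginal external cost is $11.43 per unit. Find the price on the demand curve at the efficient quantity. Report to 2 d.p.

Social marginal cost = private MC + MEC = 29.33 + 0.59Q.
Set SMC = demand: 29.33 + 0.59Q = 39.91 - 4.08Q → Q* = 2.2655.
Consumer price on the demand curve at Q*: 39.91 − 4.08×2.2655 = 30.6668.

P = $30.67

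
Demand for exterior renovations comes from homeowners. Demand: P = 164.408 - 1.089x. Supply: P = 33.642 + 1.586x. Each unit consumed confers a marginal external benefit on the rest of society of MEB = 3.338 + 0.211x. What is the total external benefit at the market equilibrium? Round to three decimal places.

Market equilibrium (private): 33.642 + 1.586x = 164.408 - 1.089x → x_m = 48.8845.
Total external benefit = ∫₀^{x_m} (3.338 + 0.211x) dx = 3.338×48.8845 + ½×0.211×48.8845² = 415.2892.

415.289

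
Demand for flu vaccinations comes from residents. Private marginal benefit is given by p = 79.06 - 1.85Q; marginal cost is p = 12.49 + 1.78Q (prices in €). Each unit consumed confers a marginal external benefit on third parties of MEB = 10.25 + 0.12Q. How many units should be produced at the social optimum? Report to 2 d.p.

Social marginal benefit = demand + MEB = 89.31 - 1.73Q.
Set SMB = MC: 89.31 - 1.73Q = 12.49 + 1.78Q → Q* = 21.8860.

Q* = 21.89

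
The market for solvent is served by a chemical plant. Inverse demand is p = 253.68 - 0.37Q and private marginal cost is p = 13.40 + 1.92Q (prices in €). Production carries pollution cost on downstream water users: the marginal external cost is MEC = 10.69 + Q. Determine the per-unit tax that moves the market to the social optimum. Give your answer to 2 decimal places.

tax = €80.47 per unit

Social marginal cost = private MC + MEC = 24.09 + 2.92Q.
Set SMC = demand: 24.09 + 2.92Q = 253.68 - 0.37Q → Q* = 69.7842.
The Pigouvian tax equals MEC at Q*: 10.69 + 1.00×69.7842 = 80.4742.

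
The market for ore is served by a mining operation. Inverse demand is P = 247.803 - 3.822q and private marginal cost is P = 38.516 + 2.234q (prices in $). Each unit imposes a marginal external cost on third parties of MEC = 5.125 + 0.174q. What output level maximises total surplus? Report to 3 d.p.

Social marginal cost = private MC + MEC = 43.641 + 2.408q.
Set SMC = demand: 43.641 + 2.408q = 247.803 - 3.822q → q* = 32.7708.

q* = 32.771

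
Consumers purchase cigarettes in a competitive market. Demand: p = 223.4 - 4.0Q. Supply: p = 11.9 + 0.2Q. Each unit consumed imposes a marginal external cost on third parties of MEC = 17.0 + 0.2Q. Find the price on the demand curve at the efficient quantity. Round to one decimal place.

P = 46.6

Social marginal benefit = demand − MEC = 206.4 - 4.2Q.
Set SMB = MC: 206.4 - 4.2Q = 11.9 + 0.2Q → Q* = 44.2045.
Consumer price on the demand curve at Q*: 223.4 − 4.0×44.2045 = 46.5820.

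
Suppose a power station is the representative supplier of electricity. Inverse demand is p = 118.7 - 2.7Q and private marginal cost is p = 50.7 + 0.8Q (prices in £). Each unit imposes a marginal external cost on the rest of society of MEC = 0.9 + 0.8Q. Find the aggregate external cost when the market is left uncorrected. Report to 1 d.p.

£168.5

Market equilibrium (private): 50.7 + 0.8Q = 118.7 - 2.7Q → Q_m = 19.4286.
Total external cost = ∫₀^{Q_m} (0.9 + 0.8Q) dQ = 0.9×19.4286 + ½×0.8×19.4286² = 168.4739.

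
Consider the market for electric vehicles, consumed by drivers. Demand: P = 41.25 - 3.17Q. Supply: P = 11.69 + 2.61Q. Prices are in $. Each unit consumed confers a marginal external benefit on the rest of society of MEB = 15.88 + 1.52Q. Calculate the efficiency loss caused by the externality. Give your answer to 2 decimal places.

DWL = $65.67

Market equilibrium (private): 11.69 + 2.61Q = 41.25 - 3.17Q → Q_m = 5.1142.
Social marginal benefit = demand + MEB = 57.13 - 1.65Q.
Set SMB = MC: 57.13 - 1.65Q = 11.69 + 2.61Q → Q* = 10.6667.
The loss is the area between SMB and MC from Q* to Q_m; with linear curves that's a triangle of height MEB(Q_m).
DWL = ½ × 5.5525 × 23.6536 = 65.6683.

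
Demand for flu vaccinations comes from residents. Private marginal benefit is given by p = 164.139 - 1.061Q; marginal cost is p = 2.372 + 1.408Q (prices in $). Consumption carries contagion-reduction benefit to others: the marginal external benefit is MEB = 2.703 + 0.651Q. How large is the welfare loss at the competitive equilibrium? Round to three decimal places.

Market equilibrium (private): 2.372 + 1.408Q = 164.139 - 1.061Q → Q_m = 65.5192.
Social marginal benefit = demand + MEB = 166.842 - 0.410Q.
Set SMB = MC: 166.842 - 0.410Q = 2.372 + 1.408Q → Q* = 90.4675.
Height of the DWL triangle at Q_m is SMB(Q_m) − MC(Q_m) = MEB(Q_m) = 45.3560.
DWL = ½ × 24.9483 × 45.3560 = 565.7775.

DWL = $565.778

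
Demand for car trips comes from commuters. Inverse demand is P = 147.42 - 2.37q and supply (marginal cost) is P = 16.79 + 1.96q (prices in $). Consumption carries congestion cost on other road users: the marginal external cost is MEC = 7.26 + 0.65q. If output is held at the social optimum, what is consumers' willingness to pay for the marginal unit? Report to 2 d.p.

Social marginal benefit = demand − MEC = 140.16 - 3.02q.
Set SMB = MC: 140.16 - 3.02q = 16.79 + 1.96q → q* = 24.7731.
Consumer price on the demand curve at q*: 147.42 − 2.37×24.7731 = 88.7078.

P = $88.71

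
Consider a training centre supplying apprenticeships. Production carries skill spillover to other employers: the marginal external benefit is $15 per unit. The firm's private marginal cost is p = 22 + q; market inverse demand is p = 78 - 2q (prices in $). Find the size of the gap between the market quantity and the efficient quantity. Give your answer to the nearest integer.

Market equilibrium (private): 22 + q = 78 - 2q → q_m = 18.6667.
Social marginal cost = private MC − MEB = 7 + q.
Set SMC = demand: 7 + q = 78 - 2q → q* = 23.6667.
Gap = |18.6667 − 23.6667| = 5.0000.

5 units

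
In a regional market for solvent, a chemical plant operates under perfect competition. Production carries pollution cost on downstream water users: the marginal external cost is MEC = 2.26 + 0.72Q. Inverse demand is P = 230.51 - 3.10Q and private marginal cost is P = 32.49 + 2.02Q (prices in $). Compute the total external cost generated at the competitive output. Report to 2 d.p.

$625.90

Market equilibrium (private): 32.49 + 2.02Q = 230.51 - 3.10Q → Q_m = 38.6758.
Total external cost = ∫₀^{Q_m} (2.26 + 0.72Q) dQ = 2.26×38.6758 + ½×0.72×38.6758² = 625.9016.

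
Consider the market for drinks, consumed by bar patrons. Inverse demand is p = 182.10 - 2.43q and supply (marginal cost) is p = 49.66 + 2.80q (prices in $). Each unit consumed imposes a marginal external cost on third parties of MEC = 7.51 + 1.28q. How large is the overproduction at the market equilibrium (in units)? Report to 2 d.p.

6.13 units

Market equilibrium (private): 49.66 + 2.80q = 182.10 - 2.43q → q_m = 25.3231.
Social marginal benefit = demand − MEC = 174.59 - 3.71q.
Set SMB = MC: 174.59 - 3.71q = 49.66 + 2.80q → q* = 19.1905.
Gap = |25.3231 − 19.1905| = 6.1326.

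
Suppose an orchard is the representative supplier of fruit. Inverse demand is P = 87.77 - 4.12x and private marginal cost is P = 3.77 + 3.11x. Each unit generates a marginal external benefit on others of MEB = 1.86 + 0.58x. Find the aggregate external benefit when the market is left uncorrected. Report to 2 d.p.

60.76

Market equilibrium (private): 3.77 + 3.11x = 87.77 - 4.12x → x_m = 11.6183.
Total external benefit = ∫₀^{x_m} (1.86 + 0.58x) dx = 1.86×11.6183 + ½×0.58×11.6183² = 60.7557.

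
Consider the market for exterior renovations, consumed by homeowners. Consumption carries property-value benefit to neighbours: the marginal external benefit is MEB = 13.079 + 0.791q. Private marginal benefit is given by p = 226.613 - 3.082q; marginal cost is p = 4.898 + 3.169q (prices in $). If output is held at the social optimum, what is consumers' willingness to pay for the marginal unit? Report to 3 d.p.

P = $94.079

Social marginal benefit = demand + MEB = 239.692 - 2.291q.
Set SMB = MC: 239.692 - 2.291q = 4.898 + 3.169q → q* = 43.0026.
Consumer price on the demand curve at q*: 226.613 − 3.082×43.0026 = 94.0790.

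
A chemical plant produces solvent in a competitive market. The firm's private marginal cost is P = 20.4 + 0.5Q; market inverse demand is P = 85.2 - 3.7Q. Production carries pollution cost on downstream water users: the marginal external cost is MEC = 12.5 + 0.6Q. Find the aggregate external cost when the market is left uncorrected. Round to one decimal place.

264.3

Market equilibrium (private): 20.4 + 0.5Q = 85.2 - 3.7Q → Q_m = 15.4286.
Total external cost = ∫₀^{Q_m} (12.5 + 0.6Q) dQ = 12.5×15.4286 + ½×0.6×15.4286² = 264.2700.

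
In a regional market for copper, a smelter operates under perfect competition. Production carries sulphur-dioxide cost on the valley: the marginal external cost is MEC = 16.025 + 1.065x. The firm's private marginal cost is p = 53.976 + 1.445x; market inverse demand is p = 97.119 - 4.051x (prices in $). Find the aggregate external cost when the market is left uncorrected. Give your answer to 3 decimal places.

Market equilibrium (private): 53.976 + 1.445x = 97.119 - 4.051x → x_m = 7.8499.
Total external cost = ∫₀^{x_m} (16.025 + 1.065x) dx = 16.025×7.8499 + ½×1.065×7.8499² = 158.6078.

$158.608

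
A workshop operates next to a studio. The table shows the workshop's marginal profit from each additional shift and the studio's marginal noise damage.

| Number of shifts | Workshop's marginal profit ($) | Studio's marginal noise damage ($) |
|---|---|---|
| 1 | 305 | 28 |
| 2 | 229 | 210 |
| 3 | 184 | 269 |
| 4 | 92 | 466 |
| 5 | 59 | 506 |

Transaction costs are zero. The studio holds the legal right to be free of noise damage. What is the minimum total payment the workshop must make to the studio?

$238

Efficient level: marginal profit ≥ marginal noise damage through level 2, so k* = 2.
With the studio holding the right, the workshop must at least compensate total damage at k*: 28 + 210 = 238.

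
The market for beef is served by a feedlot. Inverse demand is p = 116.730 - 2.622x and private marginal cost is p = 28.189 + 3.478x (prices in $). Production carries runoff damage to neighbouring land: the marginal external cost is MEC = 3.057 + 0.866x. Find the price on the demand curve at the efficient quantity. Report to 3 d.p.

Social marginal cost = private MC + MEC = 31.246 + 4.344x.
Set SMC = demand: 31.246 + 4.344x = 116.730 - 2.622x → x* = 12.2716.
Consumer price on the demand curve at x*: 116.730 − 2.622×12.2716 = 84.5539.

P = $84.554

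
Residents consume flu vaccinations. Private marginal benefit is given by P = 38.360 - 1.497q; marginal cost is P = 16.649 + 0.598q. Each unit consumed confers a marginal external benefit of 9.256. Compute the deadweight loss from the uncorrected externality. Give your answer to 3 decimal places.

DWL = 20.447

Market equilibrium (private): 16.649 + 0.598q = 38.360 - 1.497q → q_m = 10.3632.
Social marginal benefit = demand + MEB = 47.616 - 1.497q.
Set SMB = MC: 47.616 - 1.497q = 16.649 + 0.598q → q* = 14.7814.
Between q* and q_m the wedge SMB − MC runs linearly from 0 to MEB(q_m), so the loss is a triangle.
DWL = ½ × 4.4182 × 9.2560 = 20.4474.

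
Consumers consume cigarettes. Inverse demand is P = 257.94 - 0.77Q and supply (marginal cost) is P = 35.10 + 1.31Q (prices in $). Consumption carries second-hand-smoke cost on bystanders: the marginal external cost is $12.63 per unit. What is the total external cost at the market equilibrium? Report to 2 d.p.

$1353.11

Market equilibrium (private): 35.10 + 1.31Q = 257.94 - 0.77Q → Q_m = 107.1346.
Total external cost = MEC × Q_m = 12.63 × 107.1346 = 1353.1100.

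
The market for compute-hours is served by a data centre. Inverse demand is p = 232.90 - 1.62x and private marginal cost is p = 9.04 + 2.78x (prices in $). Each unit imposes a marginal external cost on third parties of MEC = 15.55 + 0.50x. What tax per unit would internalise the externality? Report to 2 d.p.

Social marginal cost = private MC + MEC = 24.59 + 3.28x.
Set SMC = demand: 24.59 + 3.28x = 232.90 - 1.62x → x* = 42.5122.
The Pigouvian tax equals MEC at x*: 15.55 + 0.50×42.5122 = 36.8061.

tax = $36.81 per unit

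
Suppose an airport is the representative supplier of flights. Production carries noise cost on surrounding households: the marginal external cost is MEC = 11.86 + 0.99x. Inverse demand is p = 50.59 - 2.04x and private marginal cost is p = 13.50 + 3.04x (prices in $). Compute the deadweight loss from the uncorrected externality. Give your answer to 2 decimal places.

Market equilibrium (private): 13.50 + 3.04x = 50.59 - 2.04x → x_m = 7.3012.
Social marginal cost = private MC + MEC = 25.36 + 4.03x.
Set SMC = demand: 25.36 + 4.03x = 50.59 - 2.04x → x* = 4.1565.
Between x* and x_m the wedge SMC − demand runs linearly from 0 to MEC(x_m), so the loss is a triangle.
DWL = ½ × 3.1447 × 19.0882 = 30.0133.

DWL = $30.01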